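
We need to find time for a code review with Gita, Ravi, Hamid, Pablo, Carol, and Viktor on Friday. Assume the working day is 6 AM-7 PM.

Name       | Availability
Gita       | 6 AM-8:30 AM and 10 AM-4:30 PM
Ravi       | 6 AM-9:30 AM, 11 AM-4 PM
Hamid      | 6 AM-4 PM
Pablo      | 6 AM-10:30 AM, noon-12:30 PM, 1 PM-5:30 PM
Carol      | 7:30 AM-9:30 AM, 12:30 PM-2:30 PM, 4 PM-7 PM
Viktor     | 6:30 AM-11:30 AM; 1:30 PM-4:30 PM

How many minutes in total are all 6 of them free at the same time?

120

Gita ∩ Ravi: 06:00-08:30, 11:00-16:00.
Gita ∩ Ravi ∩ Hamid: 06:00-08:30, 11:00-16:00.
Gita ∩ Ravi ∩ Hamid ∩ Pablo: 06:00-08:30, 12:00-12:30, 13:00-16:00.
Gita ∩ Ravi ∩ Hamid ∩ Pablo ∩ Carol: 07:30-08:30, 13:00-14:30.
Gita ∩ Ravi ∩ Hamid ∩ Pablo ∩ Carol ∩ Viktor: 07:30-08:30, 13:30-14:30.
Those are the intersection windows.
Summing the common windows: 60 + 60 = 120 minutes.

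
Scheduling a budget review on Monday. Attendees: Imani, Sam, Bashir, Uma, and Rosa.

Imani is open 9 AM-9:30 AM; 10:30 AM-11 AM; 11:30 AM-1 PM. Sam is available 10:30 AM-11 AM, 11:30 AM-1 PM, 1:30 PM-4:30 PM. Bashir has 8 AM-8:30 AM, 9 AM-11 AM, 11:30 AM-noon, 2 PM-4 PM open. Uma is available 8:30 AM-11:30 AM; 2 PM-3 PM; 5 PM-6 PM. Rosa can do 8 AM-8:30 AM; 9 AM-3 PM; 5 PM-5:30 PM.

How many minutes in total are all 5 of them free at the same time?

Imani ∩ Sam: 10:30-11:00, 11:30-13:00.
Imani ∩ Sam ∩ Bashir: 10:30-11:00, 11:30-12:00.
Imani ∩ Sam ∩ Bashir ∩ Uma: 10:30-11:00.
Imani ∩ Sam ∩ Bashir ∩ Uma ∩ Rosa: 10:30-11:00.
That's a single block of 30 minutes.

30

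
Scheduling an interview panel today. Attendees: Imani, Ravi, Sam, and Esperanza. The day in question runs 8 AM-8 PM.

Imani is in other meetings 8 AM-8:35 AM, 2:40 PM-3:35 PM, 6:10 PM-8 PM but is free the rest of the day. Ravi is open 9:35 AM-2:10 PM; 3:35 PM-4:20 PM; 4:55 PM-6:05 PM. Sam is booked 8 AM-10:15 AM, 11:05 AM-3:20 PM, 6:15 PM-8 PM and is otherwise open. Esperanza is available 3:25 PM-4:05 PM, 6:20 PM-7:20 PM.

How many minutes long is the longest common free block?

Imani free: 08:35-14:40, 15:35-18:10 (invert busy blocks within the working day).
Ravi free: 09:35-14:10, 15:35-16:20, 16:55-18:05.
Sam free: 10:15-11:05, 15:20-18:15 (invert busy blocks within the working day).
Esperanza free: 15:25-16:05, 18:20-19:20.
Imani ∩ Ravi: 09:35-14:10, 15:35-16:20, 16:55-18:05.
Imani ∩ Ravi ∩ Sam: 10:15-11:05, 15:35-16:20, 16:55-18:05.
Imani ∩ Ravi ∩ Sam ∩ Esperanza: 15:35-16:05.
So the common availability across everyone is 15:35-16:05.
The longest is 15:35-16:05 at 30 minutes.

30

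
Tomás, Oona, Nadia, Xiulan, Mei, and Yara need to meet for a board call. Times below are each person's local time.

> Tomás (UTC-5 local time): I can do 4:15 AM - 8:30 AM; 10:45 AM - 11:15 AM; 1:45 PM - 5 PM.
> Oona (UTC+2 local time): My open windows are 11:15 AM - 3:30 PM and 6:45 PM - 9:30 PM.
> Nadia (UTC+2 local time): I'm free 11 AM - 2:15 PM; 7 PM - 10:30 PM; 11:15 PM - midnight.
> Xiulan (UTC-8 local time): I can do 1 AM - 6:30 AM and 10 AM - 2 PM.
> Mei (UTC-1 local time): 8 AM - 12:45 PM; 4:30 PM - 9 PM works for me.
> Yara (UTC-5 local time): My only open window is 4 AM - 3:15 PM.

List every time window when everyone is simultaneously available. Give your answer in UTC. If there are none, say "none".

Tomás in UTC: 09:15-13:30, 15:45-16:15, 18:45-22:00 (add 5h to convert from UTC-5).
Oona in UTC: 09:15-13:30, 16:45-19:30 (subtract 2h to convert from UTC+2).
Nadia in UTC: 09:00-12:15, 17:00-20:30, 21:15-22:00 (subtract 2h to convert from UTC+2).
Xiulan in UTC: 09:00-14:30, 18:00-22:00 (add 8h to convert from UTC-8).
Mei in UTC: 09:00-13:45, 17:30-22:00 (add 1h to convert from UTC-1).
Yara in UTC: 09:00-20:15 (add 5h to convert from UTC-5).
Tomás ∩ Oona: 09:15-13:30, 18:45-19:30.
Tomás ∩ Oona ∩ Nadia: 09:15-12:15, 18:45-19:30.
Tomás ∩ Oona ∩ Nadia ∩ Xiulan: 09:15-12:15, 18:45-19:30.
Tomás ∩ Oona ∩ Nadia ∩ Xiulan ∩ Mei: 09:15-12:15, 18:45-19:30.
Tomás ∩ Oona ∩ Nadia ∩ Xiulan ∩ Mei ∩ Yara: 09:15-12:15, 18:45-19:30.
Those are the intersection windows.

09:15-12:15, 18:45-19:30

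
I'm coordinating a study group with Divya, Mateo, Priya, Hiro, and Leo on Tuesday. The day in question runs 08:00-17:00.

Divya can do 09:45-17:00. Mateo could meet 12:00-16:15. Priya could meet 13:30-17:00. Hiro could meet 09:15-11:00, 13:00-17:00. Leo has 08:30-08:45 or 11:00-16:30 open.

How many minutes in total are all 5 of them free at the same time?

165

Divya ∩ Mateo: 12:00-16:15.
Divya ∩ Mateo ∩ Priya: 13:30-16:15.
Divya ∩ Mateo ∩ Priya ∩ Hiro: 13:30-16:15.
Divya ∩ Mateo ∩ Priya ∩ Hiro ∩ Leo: 13:30-16:15.
That's a single block of 165 minutes.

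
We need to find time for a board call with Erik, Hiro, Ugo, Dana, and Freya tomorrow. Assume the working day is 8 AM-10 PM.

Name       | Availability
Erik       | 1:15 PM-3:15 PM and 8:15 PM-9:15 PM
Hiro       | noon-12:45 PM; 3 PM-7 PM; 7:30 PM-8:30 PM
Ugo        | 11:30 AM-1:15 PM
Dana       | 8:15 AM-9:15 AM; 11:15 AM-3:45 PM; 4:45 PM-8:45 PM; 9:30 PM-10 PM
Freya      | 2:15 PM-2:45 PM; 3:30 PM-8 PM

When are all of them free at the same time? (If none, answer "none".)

Erik ∩ Hiro: 15:00-15:15, 20:15-20:30.
Erik ∩ Hiro ∩ Ugo: ∅.
Erik ∩ Hiro ∩ Ugo ∩ Dana: ∅.
Erik ∩ Hiro ∩ Ugo ∩ Dana ∩ Freya: ∅.
There is no time when everyone is free.

none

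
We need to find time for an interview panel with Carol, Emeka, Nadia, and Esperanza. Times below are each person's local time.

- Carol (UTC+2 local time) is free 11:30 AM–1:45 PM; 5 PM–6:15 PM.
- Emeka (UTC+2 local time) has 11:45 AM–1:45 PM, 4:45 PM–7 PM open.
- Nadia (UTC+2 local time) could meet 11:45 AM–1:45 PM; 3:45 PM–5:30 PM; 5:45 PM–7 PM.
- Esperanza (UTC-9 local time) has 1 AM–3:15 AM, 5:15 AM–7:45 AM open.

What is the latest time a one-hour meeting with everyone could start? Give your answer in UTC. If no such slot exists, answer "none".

10:45

Carol in UTC: 09:30-11:45, 15:00-16:15 (subtract 2h to convert from UTC+2).
Emeka in UTC: 09:45-11:45, 14:45-17:00 (subtract 2h to convert from UTC+2).
Nadia in UTC: 09:45-11:45, 13:45-15:30, 15:45-17:00 (subtract 2h to convert from UTC+2).
Esperanza in UTC: 10:00-12:15, 14:15-16:45 (add 9h to convert from UTC-9).
Carol ∩ Emeka: 09:45-11:45, 15:00-16:15.
Carol ∩ Emeka ∩ Nadia: 09:45-11:45, 15:00-15:30, 15:45-16:15.
Carol ∩ Emeka ∩ Nadia ∩ Esperanza: 10:00-11:45, 15:00-15:30, 15:45-16:15.
Those are the intersection windows.
The last common window of at least 60 minutes is 10:00-11:45; a 60-minute meeting can start as late as 10:45 and still end by 11:45.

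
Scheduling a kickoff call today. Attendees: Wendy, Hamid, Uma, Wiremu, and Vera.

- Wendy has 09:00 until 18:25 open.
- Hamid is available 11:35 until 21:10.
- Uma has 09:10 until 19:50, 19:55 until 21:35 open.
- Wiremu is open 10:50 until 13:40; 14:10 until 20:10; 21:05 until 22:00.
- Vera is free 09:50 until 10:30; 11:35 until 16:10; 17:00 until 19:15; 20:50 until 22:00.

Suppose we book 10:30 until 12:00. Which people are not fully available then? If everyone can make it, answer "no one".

Wendy: free for 10:30-12:00. Hamid: not fully free for 10:30-12:00. Uma: free for 10:30-12:00. Wiremu: not fully free for 10:30-12:00. Vera: not fully free for 10:30-12:00.

Hamid, Vera, Wiremu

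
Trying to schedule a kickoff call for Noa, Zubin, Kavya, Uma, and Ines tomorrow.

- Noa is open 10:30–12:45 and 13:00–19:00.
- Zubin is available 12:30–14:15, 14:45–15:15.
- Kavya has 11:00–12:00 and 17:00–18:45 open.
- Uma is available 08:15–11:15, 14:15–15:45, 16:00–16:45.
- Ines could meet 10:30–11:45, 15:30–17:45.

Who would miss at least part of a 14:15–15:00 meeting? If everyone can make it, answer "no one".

Ines, Kavya, Zubin

Noa: free for 14:15-15:00. Zubin: not fully free for 14:15-15:00. Kavya: not fully free for 14:15-15:00. Uma: free for 14:15-15:00. Ines: not fully free for 14:15-15:00.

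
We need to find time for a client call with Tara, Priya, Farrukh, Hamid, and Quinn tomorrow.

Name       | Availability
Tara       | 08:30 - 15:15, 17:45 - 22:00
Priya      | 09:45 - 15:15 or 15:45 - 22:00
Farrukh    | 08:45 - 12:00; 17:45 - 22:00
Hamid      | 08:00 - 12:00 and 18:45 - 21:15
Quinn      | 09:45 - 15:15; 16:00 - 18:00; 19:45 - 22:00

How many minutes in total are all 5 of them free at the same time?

225

Tara ∩ Priya: 09:45-15:15, 17:45-22:00.
Tara ∩ Priya ∩ Farrukh: 09:45-12:00, 17:45-22:00.
Tara ∩ Priya ∩ Farrukh ∩ Hamid: 09:45-12:00, 18:45-21:15.
Tara ∩ Priya ∩ Farrukh ∩ Hamid ∩ Quinn: 09:45-12:00, 19:45-21:15.
So the common availability across everyone is 09:45-12:00, 19:45-21:15.
Summing the common windows: 135 + 90 = 225 minutes.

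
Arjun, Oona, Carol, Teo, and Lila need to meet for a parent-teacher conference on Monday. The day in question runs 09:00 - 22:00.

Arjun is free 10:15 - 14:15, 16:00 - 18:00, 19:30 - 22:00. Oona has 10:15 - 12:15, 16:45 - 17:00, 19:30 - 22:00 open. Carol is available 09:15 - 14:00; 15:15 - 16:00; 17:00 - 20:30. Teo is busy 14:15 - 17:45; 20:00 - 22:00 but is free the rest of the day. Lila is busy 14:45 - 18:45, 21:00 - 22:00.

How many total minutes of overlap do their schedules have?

150

Arjun free: 10:15-14:15, 16:00-18:00, 19:30-22:00.
Oona free: 10:15-12:15, 16:45-17:00, 19:30-22:00.
Carol free: 09:15-14:00, 15:15-16:00, 17:00-20:30.
Teo free: 09:00-14:15, 17:45-20:00 (invert busy blocks within the working day).
Lila free: 09:00-14:45, 18:45-21:00 (invert busy blocks within the working day).
Arjun ∩ Oona: 10:15-12:15, 16:45-17:00, 19:30-22:00.
Arjun ∩ Oona ∩ Carol: 10:15-12:15, 19:30-20:30.
Arjun ∩ Oona ∩ Carol ∩ Teo: 10:15-12:15, 19:30-20:00.
Arjun ∩ Oona ∩ Carol ∩ Teo ∩ Lila: 10:15-12:15, 19:30-20:00.
Summing the common windows: 120 + 30 = 150 minutes.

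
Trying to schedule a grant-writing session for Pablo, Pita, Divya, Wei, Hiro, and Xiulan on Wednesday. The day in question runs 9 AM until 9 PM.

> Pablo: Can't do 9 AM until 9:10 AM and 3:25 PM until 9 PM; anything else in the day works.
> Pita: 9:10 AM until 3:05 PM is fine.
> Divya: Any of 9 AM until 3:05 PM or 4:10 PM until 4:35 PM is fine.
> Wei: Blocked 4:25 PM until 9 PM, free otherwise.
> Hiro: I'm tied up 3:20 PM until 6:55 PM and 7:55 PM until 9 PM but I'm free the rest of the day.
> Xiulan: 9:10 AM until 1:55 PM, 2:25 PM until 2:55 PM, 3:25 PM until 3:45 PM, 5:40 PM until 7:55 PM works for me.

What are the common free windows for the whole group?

Pablo free: 09:10-15:25 (invert busy blocks within the working day).
Pita free: 09:10-15:05.
Divya free: 09:00-15:05, 16:10-16:35.
Wei free: 09:00-16:25 (invert busy blocks within the working day).
Hiro free: 09:00-15:20, 18:55-19:55 (invert busy blocks within the working day).
Xiulan free: 09:10-13:55, 14:25-14:55, 15:25-15:45, 17:40-19:55.
Pablo ∩ Pita: 09:10-15:05.
Pablo ∩ Pita ∩ Divya: 09:10-15:05.
Pablo ∩ Pita ∩ Divya ∩ Wei: 09:10-15:05.
Pablo ∩ Pita ∩ Divya ∩ Wei ∩ Hiro: 09:10-15:05.
Pablo ∩ Pita ∩ Divya ∩ Wei ∩ Hiro ∩ Xiulan: 09:10-13:55, 14:25-14:55.

09:10-13:55, 14:25-14:55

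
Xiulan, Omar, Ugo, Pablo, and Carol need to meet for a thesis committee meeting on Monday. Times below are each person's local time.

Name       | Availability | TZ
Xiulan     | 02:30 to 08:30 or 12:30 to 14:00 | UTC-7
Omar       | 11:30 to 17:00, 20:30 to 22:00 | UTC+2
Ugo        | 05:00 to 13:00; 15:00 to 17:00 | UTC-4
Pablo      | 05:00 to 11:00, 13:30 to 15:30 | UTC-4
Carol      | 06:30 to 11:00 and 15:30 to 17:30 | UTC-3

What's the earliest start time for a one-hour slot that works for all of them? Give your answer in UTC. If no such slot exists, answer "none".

09:30

Xiulan in UTC: 09:30-15:30, 19:30-21:00 (add 7h to convert from UTC-7).
Omar in UTC: 09:30-15:00, 18:30-20:00 (subtract 2h to convert from UTC+2).
Ugo in UTC: 09:00-17:00, 19:00-21:00 (add 4h to convert from UTC-4).
Pablo in UTC: 09:00-15:00, 17:30-19:30 (add 4h to convert from UTC-4).
Carol in UTC: 09:30-14:00, 18:30-20:30 (add 3h to convert from UTC-3).
Xiulan ∩ Omar: 09:30-15:00, 19:30-20:00.
Xiulan ∩ Omar ∩ Ugo: 09:30-15:00, 19:30-20:00.
Xiulan ∩ Omar ∩ Ugo ∩ Pablo: 09:30-15:00.
Xiulan ∩ Omar ∩ Ugo ∩ Pablo ∩ Carol: 09:30-14:00.
The first common window of at least 60 minutes is 09:30-14:00, so the earliest start is 09:30.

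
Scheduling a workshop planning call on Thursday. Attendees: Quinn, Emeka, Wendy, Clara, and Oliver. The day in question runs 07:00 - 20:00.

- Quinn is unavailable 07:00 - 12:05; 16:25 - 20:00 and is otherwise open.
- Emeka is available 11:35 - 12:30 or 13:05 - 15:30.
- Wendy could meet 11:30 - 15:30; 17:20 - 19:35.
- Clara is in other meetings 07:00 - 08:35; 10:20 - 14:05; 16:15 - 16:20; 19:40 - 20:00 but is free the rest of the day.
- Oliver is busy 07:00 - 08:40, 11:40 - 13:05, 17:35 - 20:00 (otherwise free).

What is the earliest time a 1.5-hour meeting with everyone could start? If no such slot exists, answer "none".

none

Quinn free: 12:05-16:25 (invert busy blocks within the working day).
Emeka free: 11:35-12:30, 13:05-15:30.
Wendy free: 11:30-15:30, 17:20-19:35.
Clara free: 08:35-10:20, 14:05-16:15, 16:20-19:40 (invert busy blocks within the working day).
Oliver free: 08:40-11:40, 13:05-17:35 (invert busy blocks within the working day).
Quinn ∩ Emeka: 12:05-12:30, 13:05-15:30.
Quinn ∩ Emeka ∩ Wendy: 12:05-12:30, 13:05-15:30.
Quinn ∩ Emeka ∩ Wendy ∩ Clara: 14:05-15:30.
Quinn ∩ Emeka ∩ Wendy ∩ Clara ∩ Oliver: 14:05-15:30.
Those are the intersection windows.
No common window is at least 90 minutes long.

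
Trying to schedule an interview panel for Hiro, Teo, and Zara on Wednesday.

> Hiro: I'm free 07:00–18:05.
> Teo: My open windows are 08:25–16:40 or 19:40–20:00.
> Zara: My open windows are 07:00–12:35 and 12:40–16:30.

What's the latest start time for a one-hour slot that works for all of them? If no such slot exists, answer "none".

Hiro ∩ Teo: 08:25-16:40.
Hiro ∩ Teo ∩ Zara: 08:25-12:35, 12:40-16:30.
So the common availability across everyone is 08:25-12:35, 12:40-16:30.
The last common window of at least 60 minutes is 12:40-16:30; a 60-minute meeting can start as late as 15:30 and still end by 16:30.

15:30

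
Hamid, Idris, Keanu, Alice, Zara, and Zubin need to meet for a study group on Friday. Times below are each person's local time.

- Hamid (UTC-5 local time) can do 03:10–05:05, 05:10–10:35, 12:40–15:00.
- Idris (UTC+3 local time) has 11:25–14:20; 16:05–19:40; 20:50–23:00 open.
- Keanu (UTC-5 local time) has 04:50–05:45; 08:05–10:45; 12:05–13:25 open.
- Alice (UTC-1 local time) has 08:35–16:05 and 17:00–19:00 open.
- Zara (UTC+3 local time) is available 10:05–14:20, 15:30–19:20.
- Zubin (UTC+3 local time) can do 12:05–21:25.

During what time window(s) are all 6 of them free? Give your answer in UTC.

09:50-10:05, 10:10-10:45, 13:05-15:35

Hamid in UTC: 08:10-10:05, 10:10-15:35, 17:40-20:00 (add 5h to convert from UTC-5).
Idris in UTC: 08:25-11:20, 13:05-16:40, 17:50-20:00 (subtract 3h to convert from UTC+3).
Keanu in UTC: 09:50-10:45, 13:05-15:45, 17:05-18:25 (add 5h to convert from UTC-5).
Alice in UTC: 09:35-17:05, 18:00-20:00 (add 1h to convert from UTC-1).
Zara in UTC: 07:05-11:20, 12:30-16:20 (subtract 3h to convert from UTC+3).
Zubin in UTC: 09:05-18:25 (subtract 3h to convert from UTC+3).
Hamid ∩ Idris: 08:25-10:05, 10:10-11:20, 13:05-15:35, 17:50-20:00.
Hamid ∩ Idris ∩ Keanu: 09:50-10:05, 10:10-10:45, 13:05-15:35, 17:50-18:25.
Hamid ∩ Idris ∩ Keanu ∩ Alice: 09:50-10:05, 10:10-10:45, 13:05-15:35, 18:00-18:25.
Hamid ∩ Idris ∩ Keanu ∩ Alice ∩ Zara: 09:50-10:05, 10:10-10:45, 13:05-15:35.
Hamid ∩ Idris ∩ Keanu ∩ Alice ∩ Zara ∩ Zubin: 09:50-10:05, 10:10-10:45, 13:05-15:35.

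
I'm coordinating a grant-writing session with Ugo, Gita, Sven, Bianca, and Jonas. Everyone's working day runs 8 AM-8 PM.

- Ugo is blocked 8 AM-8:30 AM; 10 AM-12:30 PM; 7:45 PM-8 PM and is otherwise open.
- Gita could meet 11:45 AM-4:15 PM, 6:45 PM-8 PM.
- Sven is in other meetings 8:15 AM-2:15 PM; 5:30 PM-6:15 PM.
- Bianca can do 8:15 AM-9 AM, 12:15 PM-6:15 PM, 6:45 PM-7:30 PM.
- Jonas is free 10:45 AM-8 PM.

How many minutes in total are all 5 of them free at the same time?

Ugo free: 08:30-10:00, 12:30-19:45 (invert busy blocks within the working day).
Gita free: 11:45-16:15, 18:45-20:00.
Sven free: 08:00-08:15, 14:15-17:30, 18:15-20:00 (invert busy blocks within the working day).
Bianca free: 08:15-09:00, 12:15-18:15, 18:45-19:30.
Jonas free: 10:45-20:00.
Ugo ∩ Gita: 12:30-16:15, 18:45-19:45.
Ugo ∩ Gita ∩ Sven: 14:15-16:15, 18:45-19:45.
Ugo ∩ Gita ∩ Sven ∩ Bianca: 14:15-16:15, 18:45-19:30.
Ugo ∩ Gita ∩ Sven ∩ Bianca ∩ Jonas: 14:15-16:15, 18:45-19:30.
Summing the common windows: 120 + 45 = 165 minutes.

165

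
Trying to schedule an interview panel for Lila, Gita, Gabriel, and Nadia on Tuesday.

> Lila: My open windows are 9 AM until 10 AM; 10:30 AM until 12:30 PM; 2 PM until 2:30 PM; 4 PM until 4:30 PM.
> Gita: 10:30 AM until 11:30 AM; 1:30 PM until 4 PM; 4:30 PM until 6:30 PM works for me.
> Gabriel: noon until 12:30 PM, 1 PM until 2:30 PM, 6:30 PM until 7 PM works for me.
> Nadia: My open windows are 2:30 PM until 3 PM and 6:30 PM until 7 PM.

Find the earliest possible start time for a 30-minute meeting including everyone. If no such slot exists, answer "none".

Lila ∩ Gita: 10:30-11:30, 14:00-14:30.
Lila ∩ Gita ∩ Gabriel: 14:00-14:30.
Lila ∩ Gita ∩ Gabriel ∩ Nadia: ∅.
There is no time when everyone is free.
No common window is at least 30 minutes long.

none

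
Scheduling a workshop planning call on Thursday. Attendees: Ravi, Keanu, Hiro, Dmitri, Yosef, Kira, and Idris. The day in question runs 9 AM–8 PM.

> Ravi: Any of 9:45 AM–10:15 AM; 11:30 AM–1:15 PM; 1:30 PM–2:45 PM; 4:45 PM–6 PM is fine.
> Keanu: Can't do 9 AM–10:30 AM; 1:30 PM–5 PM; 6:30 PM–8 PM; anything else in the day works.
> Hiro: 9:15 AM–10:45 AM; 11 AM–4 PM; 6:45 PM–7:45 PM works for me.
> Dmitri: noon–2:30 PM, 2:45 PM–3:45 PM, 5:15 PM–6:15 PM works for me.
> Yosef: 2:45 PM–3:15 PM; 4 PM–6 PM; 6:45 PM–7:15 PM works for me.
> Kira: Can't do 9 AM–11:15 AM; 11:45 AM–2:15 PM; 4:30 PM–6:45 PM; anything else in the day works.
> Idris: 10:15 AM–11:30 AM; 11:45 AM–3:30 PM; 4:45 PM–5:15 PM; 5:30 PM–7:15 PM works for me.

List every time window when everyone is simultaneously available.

Ravi free: 09:45-10:15, 11:30-13:15, 13:30-14:45, 16:45-18:00.
Keanu free: 10:30-13:30, 17:00-18:30 (invert busy blocks within the working day).
Hiro free: 09:15-10:45, 11:00-16:00, 18:45-19:45.
Dmitri free: 12:00-14:30, 14:45-15:45, 17:15-18:15.
Yosef free: 14:45-15:15, 16:00-18:00, 18:45-19:15.
Kira free: 11:15-11:45, 14:15-16:30, 18:45-20:00 (invert busy blocks within the working day).
Idris free: 10:15-11:30, 11:45-15:30, 16:45-17:15, 17:30-19:15.
Ravi ∩ Keanu: 11:30-13:15, 17:00-18:00.
Ravi ∩ Keanu ∩ Hiro: 11:30-13:15.
Ravi ∩ Keanu ∩ Hiro ∩ Dmitri: 12:00-13:15.
Ravi ∩ Keanu ∩ Hiro ∩ Dmitri ∩ Yosef: ∅.
Ravi ∩ Keanu ∩ Hiro ∩ Dmitri ∩ Yosef ∩ Kira: ∅.
Ravi ∩ Keanu ∩ Hiro ∩ Dmitri ∩ Yosef ∩ Kira ∩ Idris: ∅.
There is no time when everyone is free.

none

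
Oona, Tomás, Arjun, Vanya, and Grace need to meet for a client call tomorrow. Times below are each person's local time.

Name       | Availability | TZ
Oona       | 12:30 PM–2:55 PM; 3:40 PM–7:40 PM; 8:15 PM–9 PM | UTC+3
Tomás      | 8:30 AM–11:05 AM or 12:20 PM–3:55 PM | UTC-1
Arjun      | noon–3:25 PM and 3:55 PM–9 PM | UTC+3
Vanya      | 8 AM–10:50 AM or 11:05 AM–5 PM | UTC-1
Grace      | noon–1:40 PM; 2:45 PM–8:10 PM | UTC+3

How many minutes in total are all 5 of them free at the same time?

275

Oona in UTC: 09:30-11:55, 12:40-16:40, 17:15-18:00 (subtract 3h to convert from UTC+3).
Tomás in UTC: 09:30-12:05, 13:20-16:55 (add 1h to convert from UTC-1).
Arjun in UTC: 09:00-12:25, 12:55-18:00 (subtract 3h to convert from UTC+3).
Vanya in UTC: 09:00-11:50, 12:05-18:00 (add 1h to convert from UTC-1).
Grace in UTC: 09:00-10:40, 11:45-17:10 (subtract 3h to convert from UTC+3).
Oona ∩ Tomás: 09:30-11:55, 13:20-16:40.
Oona ∩ Tomás ∩ Arjun: 09:30-11:55, 13:20-16:40.
Oona ∩ Tomás ∩ Arjun ∩ Vanya: 09:30-11:50, 13:20-16:40.
Oona ∩ Tomás ∩ Arjun ∩ Vanya ∩ Grace: 09:30-10:40, 11:45-11:50, 13:20-16:40.
Summing the common windows: 70 + 5 + 200 = 275 minutes.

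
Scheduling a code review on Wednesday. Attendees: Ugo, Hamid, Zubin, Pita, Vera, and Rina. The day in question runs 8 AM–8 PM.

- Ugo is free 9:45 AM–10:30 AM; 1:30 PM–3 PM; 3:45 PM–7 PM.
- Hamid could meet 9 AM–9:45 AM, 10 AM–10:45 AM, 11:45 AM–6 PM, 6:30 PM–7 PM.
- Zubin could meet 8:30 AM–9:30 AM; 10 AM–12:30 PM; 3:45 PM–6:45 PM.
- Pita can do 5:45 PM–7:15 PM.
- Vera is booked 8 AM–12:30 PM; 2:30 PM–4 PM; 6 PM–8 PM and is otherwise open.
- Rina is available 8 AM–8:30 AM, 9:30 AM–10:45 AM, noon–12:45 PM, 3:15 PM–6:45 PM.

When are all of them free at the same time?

Ugo free: 09:45-10:30, 13:30-15:00, 15:45-19:00.
Hamid free: 09:00-09:45, 10:00-10:45, 11:45-18:00, 18:30-19:00.
Zubin free: 08:30-09:30, 10:00-12:30, 15:45-18:45.
Pita free: 17:45-19:15.
Vera free: 12:30-14:30, 16:00-18:00 (invert busy blocks within the working day).
Rina free: 08:00-08:30, 09:30-10:45, 12:00-12:45, 15:15-18:45.
Ugo ∩ Hamid: 10:00-10:30, 13:30-15:00, 15:45-18:00, 18:30-19:00.
Ugo ∩ Hamid ∩ Zubin: 10:00-10:30, 15:45-18:00, 18:30-18:45.
Ugo ∩ Hamid ∩ Zubin ∩ Pita: 17:45-18:00, 18:30-18:45.
Ugo ∩ Hamid ∩ Zubin ∩ Pita ∩ Vera: 17:45-18:00.
Ugo ∩ Hamid ∩ Zubin ∩ Pita ∩ Vera ∩ Rina: 17:45-18:00.
Those are the intersection windows.

17:45-18:00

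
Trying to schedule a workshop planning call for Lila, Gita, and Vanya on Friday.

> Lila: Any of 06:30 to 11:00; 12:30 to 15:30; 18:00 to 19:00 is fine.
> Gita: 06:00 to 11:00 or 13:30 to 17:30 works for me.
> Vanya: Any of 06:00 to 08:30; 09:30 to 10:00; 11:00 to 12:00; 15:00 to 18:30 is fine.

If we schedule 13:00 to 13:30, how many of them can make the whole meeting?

1

Lila can make the full 13:00-13:30 slot — that's 1.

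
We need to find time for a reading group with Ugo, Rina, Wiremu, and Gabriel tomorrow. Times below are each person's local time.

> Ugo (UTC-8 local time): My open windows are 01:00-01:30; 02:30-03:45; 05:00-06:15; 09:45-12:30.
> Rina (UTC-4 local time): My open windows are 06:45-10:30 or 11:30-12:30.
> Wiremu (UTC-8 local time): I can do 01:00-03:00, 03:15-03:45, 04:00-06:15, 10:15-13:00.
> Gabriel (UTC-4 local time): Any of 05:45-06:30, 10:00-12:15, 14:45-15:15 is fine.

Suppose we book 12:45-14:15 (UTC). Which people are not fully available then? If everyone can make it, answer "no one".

Ugo in UTC: 09:00-09:30, 10:30-11:45, 13:00-14:15, 17:45-20:30 (add 8h to convert from UTC-8).
Rina in UTC: 10:45-14:30, 15:30-16:30 (add 4h to convert from UTC-4).
Wiremu in UTC: 09:00-11:00, 11:15-11:45, 12:00-14:15, 18:15-21:00 (add 8h to convert from UTC-8).
Gabriel in UTC: 09:45-10:30, 14:00-16:15, 18:45-19:15 (add 4h to convert from UTC-4).
Ugo: not fully free for 12:45-14:15. Rina: free for 12:45-14:15. Wiremu: free for 12:45-14:15. Gabriel: not fully free for 12:45-14:15.

Gabriel, Ugo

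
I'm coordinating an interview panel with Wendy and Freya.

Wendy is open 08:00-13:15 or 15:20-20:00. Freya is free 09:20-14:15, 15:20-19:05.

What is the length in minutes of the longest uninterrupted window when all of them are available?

235

Wendy ∩ Freya: 09:20-13:15, 15:20-19:05.
The longest is 09:20-13:15 at 235 minutes.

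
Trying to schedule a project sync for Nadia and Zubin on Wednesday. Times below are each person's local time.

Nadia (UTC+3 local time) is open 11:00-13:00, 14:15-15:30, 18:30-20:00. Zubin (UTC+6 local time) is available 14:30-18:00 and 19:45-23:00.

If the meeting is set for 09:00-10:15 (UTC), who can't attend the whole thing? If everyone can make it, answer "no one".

Nadia

Nadia in UTC: 08:00-10:00, 11:15-12:30, 15:30-17:00 (subtract 3h to convert from UTC+3).
Zubin in UTC: 08:30-12:00, 13:45-17:00 (subtract 6h to convert from UTC+6).
Nadia: not fully free for 09:00-10:15. Zubin: free for 09:00-10:15.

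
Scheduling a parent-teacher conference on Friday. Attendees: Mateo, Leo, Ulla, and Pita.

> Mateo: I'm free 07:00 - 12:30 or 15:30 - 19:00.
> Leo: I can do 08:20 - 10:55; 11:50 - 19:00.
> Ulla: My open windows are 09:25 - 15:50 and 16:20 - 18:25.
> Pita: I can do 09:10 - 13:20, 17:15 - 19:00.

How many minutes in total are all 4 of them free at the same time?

Mateo ∩ Leo: 08:20-10:55, 11:50-12:30, 15:30-19:00.
Mateo ∩ Leo ∩ Ulla: 09:25-10:55, 11:50-12:30, 15:30-15:50, 16:20-18:25.
Mateo ∩ Leo ∩ Ulla ∩ Pita: 09:25-10:55, 11:50-12:30, 17:15-18:25.
Summing the common windows: 90 + 40 + 70 = 200 minutes.

200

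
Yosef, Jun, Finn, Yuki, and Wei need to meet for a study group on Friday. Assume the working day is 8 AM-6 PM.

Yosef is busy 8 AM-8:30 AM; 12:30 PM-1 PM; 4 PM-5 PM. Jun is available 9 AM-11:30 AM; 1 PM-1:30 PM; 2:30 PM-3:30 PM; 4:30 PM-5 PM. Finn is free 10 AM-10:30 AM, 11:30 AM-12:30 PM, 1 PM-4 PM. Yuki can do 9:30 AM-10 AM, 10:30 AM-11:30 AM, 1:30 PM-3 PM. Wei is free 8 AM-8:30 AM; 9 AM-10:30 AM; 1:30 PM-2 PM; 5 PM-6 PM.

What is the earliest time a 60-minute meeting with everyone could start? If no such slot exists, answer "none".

none

Yosef free: 08:30-12:30, 13:00-16:00, 17:00-18:00 (invert busy blocks within the working day).
Jun free: 09:00-11:30, 13:00-13:30, 14:30-15:30, 16:30-17:00.
Finn free: 10:00-10:30, 11:30-12:30, 13:00-16:00.
Yuki free: 09:30-10:00, 10:30-11:30, 13:30-15:00.
Wei free: 08:00-08:30, 09:00-10:30, 13:30-14:00, 17:00-18:00.
Yosef ∩ Jun: 09:00-11:30, 13:00-13:30, 14:30-15:30.
Yosef ∩ Jun ∩ Finn: 10:00-10:30, 13:00-13:30, 14:30-15:30.
Yosef ∩ Jun ∩ Finn ∩ Yuki: 14:30-15:00.
Yosef ∩ Jun ∩ Finn ∩ Yuki ∩ Wei: ∅.
There is no time when everyone is free.
No common window is at least 60 minutes long.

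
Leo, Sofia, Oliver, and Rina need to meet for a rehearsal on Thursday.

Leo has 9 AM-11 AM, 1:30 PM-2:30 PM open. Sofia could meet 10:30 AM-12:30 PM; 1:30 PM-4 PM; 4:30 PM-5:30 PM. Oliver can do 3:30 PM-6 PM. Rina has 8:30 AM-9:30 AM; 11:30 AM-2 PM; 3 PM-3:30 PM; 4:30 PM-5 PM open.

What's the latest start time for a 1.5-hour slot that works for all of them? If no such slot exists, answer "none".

Leo ∩ Sofia: 10:30-11:00, 13:30-14:30.
Leo ∩ Sofia ∩ Oliver: ∅.
Leo ∩ Sofia ∩ Oliver ∩ Rina: ∅.
There is no time when everyone is free.
No common window is at least 90 minutes long.

none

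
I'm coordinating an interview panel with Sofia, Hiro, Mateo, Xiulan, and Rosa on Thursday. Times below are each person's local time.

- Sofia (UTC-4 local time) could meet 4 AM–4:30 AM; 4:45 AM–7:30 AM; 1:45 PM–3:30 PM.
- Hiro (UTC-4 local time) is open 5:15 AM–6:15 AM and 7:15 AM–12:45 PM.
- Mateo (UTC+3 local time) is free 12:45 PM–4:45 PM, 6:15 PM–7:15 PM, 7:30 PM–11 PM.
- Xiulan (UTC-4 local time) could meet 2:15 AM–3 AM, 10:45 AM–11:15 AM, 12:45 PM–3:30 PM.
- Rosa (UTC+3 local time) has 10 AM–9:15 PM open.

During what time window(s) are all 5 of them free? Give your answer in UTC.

none

Sofia in UTC: 08:00-08:30, 08:45-11:30, 17:45-19:30 (add 4h to convert from UTC-4).
Hiro in UTC: 09:15-10:15, 11:15-16:45 (add 4h to convert from UTC-4).
Mateo in UTC: 09:45-13:45, 15:15-16:15, 16:30-20:00 (subtract 3h to convert from UTC+3).
Xiulan in UTC: 06:15-07:00, 14:45-15:15, 16:45-19:30 (add 4h to convert from UTC-4).
Rosa in UTC: 07:00-18:15 (subtract 3h to convert from UTC+3).
Sofia ∩ Hiro: 09:15-10:15, 11:15-11:30.
Sofia ∩ Hiro ∩ Mateo: 09:45-10:15, 11:15-11:30.
Sofia ∩ Hiro ∩ Mateo ∩ Xiulan: ∅.
Sofia ∩ Hiro ∩ Mateo ∩ Xiulan ∩ Rosa: ∅.
There is no time when everyone is free.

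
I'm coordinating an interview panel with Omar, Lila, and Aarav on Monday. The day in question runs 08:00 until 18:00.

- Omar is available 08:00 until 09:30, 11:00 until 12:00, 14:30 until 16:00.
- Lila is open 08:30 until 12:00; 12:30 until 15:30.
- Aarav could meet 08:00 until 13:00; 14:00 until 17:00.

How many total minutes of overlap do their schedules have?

Omar ∩ Lila: 08:30-09:30, 11:00-12:00, 14:30-15:30.
Omar ∩ Lila ∩ Aarav: 08:30-09:30, 11:00-12:00, 14:30-15:30.
Summing the common windows: 60 + 60 + 60 = 180 minutes.

180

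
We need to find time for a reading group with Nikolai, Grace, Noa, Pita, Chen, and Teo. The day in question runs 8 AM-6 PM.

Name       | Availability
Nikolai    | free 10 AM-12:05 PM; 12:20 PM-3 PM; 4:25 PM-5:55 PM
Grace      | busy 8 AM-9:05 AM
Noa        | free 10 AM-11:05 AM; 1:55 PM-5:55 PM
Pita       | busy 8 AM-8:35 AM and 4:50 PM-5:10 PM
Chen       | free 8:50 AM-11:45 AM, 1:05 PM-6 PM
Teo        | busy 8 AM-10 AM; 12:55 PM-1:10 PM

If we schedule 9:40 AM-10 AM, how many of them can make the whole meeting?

Nikolai free: 10:00-12:05, 12:20-15:00, 16:25-17:55.
Grace free: 09:05-18:00 (invert busy blocks within the working day).
Noa free: 10:00-11:05, 13:55-17:55.
Pita free: 08:35-16:50, 17:10-18:00 (invert busy blocks within the working day).
Chen free: 08:50-11:45, 13:05-18:00.
Teo free: 10:00-12:55, 13:10-18:00 (invert busy blocks within the working day).
Grace, Pita, and Chen can make the full 09:40-10:00 slot — that's 3.

3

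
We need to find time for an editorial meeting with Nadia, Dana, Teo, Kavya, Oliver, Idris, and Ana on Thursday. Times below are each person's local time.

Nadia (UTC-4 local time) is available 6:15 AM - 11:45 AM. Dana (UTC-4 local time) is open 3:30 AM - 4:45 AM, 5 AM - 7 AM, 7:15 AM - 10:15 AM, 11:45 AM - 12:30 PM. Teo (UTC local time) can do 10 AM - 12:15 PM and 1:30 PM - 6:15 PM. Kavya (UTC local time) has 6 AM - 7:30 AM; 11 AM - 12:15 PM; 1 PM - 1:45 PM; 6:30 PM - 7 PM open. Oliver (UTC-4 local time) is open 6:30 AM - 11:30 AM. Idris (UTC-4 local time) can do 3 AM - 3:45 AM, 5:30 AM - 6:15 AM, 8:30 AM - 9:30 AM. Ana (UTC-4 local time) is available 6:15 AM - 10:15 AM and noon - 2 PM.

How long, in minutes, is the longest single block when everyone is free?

Nadia in UTC: 10:15-15:45 (add 4h to convert from UTC-4).
Dana in UTC: 07:30-08:45, 09:00-11:00, 11:15-14:15, 15:45-16:30 (add 4h to convert from UTC-4).
Teo in UTC: 10:00-12:15, 13:30-18:15.
Kavya in UTC: 06:00-07:30, 11:00-12:15, 13:00-13:45, 18:30-19:00.
Oliver in UTC: 10:30-15:30 (add 4h to convert from UTC-4).
Idris in UTC: 07:00-07:45, 09:30-10:15, 12:30-13:30 (add 4h to convert from UTC-4).
Ana in UTC: 10:15-14:15, 16:00-18:00 (add 4h to convert from UTC-4).
Nadia ∩ Dana: 10:15-11:00, 11:15-14:15.
Nadia ∩ Dana ∩ Teo: 10:15-11:00, 11:15-12:15, 13:30-14:15.
Nadia ∩ Dana ∩ Teo ∩ Kavya: 11:15-12:15, 13:30-13:45.
Nadia ∩ Dana ∩ Teo ∩ Kavya ∩ Oliver: 11:15-12:15, 13:30-13:45.
Nadia ∩ Dana ∩ Teo ∩ Kavya ∩ Oliver ∩ Idris: ∅.
Nadia ∩ Dana ∩ Teo ∩ Kavya ∩ Oliver ∩ Idris ∩ Ana: ∅.
There is no time when everyone is free.
No common window exists, so the longest block is 0 minutes.

0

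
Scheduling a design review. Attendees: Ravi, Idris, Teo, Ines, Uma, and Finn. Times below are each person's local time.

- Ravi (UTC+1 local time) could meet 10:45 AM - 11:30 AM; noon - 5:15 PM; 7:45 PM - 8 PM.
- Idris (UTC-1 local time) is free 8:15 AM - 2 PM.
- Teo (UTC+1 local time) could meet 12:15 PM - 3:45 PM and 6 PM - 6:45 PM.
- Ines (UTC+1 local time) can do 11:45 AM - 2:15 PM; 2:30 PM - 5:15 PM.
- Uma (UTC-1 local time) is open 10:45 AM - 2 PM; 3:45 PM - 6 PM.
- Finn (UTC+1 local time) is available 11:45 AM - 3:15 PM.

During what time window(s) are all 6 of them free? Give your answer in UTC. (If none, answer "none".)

Ravi in UTC: 09:45-10:30, 11:00-16:15, 18:45-19:00 (subtract 1h to convert from UTC+1).
Idris in UTC: 09:15-15:00 (add 1h to convert from UTC-1).
Teo in UTC: 11:15-14:45, 17:00-17:45 (subtract 1h to convert from UTC+1).
Ines in UTC: 10:45-13:15, 13:30-16:15 (subtract 1h to convert from UTC+1).
Uma in UTC: 11:45-15:00, 16:45-19:00 (add 1h to convert from UTC-1).
Finn in UTC: 10:45-14:15 (subtract 1h to convert from UTC+1).
Ravi ∩ Idris: 09:45-10:30, 11:00-15:00.
Ravi ∩ Idris ∩ Teo: 11:15-14:45.
Ravi ∩ Idris ∩ Teo ∩ Ines: 11:15-13:15, 13:30-14:45.
Ravi ∩ Idris ∩ Teo ∩ Ines ∩ Uma: 11:45-13:15, 13:30-14:45.
Ravi ∩ Idris ∩ Teo ∩ Ines ∩ Uma ∩ Finn: 11:45-13:15, 13:30-14:15.

11:45-13:15, 13:30-14:15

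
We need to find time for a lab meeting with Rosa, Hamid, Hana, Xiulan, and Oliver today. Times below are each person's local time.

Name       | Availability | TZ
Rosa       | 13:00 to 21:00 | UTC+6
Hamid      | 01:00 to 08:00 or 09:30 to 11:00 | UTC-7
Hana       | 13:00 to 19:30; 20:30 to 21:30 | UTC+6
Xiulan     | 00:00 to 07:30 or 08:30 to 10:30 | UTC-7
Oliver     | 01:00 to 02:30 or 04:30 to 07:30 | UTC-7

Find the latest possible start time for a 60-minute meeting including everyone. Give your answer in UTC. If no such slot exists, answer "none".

12:30

Rosa in UTC: 07:00-15:00 (subtract 6h to convert from UTC+6).
Hamid in UTC: 08:00-15:00, 16:30-18:00 (add 7h to convert from UTC-7).
Hana in UTC: 07:00-13:30, 14:30-15:30 (subtract 6h to convert from UTC+6).
Xiulan in UTC: 07:00-14:30, 15:30-17:30 (add 7h to convert from UTC-7).
Oliver in UTC: 08:00-09:30, 11:30-14:30 (add 7h to convert from UTC-7).
Rosa ∩ Hamid: 08:00-15:00.
Rosa ∩ Hamid ∩ Hana: 08:00-13:30, 14:30-15:00.
Rosa ∩ Hamid ∩ Hana ∩ Xiulan: 08:00-13:30.
Rosa ∩ Hamid ∩ Hana ∩ Xiulan ∩ Oliver: 08:00-09:30, 11:30-13:30.
The last common window of at least 60 minutes is 11:30-13:30; a 60-minute meeting can start as late as 12:30 and still end by 13:30.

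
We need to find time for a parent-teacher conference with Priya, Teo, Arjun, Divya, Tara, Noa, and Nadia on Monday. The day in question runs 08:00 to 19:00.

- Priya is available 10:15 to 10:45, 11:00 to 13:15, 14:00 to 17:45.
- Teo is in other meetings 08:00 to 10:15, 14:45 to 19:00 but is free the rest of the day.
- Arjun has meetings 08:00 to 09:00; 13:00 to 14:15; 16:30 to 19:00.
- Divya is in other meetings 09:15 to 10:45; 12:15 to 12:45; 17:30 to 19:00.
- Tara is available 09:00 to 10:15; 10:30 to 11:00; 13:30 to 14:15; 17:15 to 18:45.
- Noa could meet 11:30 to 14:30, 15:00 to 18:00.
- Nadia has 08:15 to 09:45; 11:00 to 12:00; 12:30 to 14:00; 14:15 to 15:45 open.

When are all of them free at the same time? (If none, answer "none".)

none

Priya free: 10:15-10:45, 11:00-13:15, 14:00-17:45.
Teo free: 10:15-14:45 (invert busy blocks within the working day).
Arjun free: 09:00-13:00, 14:15-16:30 (invert busy blocks within the working day).
Divya free: 08:00-09:15, 10:45-12:15, 12:45-17:30 (invert busy blocks within the working day).
Tara free: 09:00-10:15, 10:30-11:00, 13:30-14:15, 17:15-18:45.
Noa free: 11:30-14:30, 15:00-18:00.
Nadia free: 08:15-09:45, 11:00-12:00, 12:30-14:00, 14:15-15:45.
Priya ∩ Teo: 10:15-10:45, 11:00-13:15, 14:00-14:45.
Priya ∩ Teo ∩ Arjun: 10:15-10:45, 11:00-13:00, 14:15-14:45.
Priya ∩ Teo ∩ Arjun ∩ Divya: 11:00-12:15, 12:45-13:00, 14:15-14:45.
Priya ∩ Teo ∩ Arjun ∩ Divya ∩ Tara: ∅.
Priya ∩ Teo ∩ Arjun ∩ Divya ∩ Tara ∩ Noa: ∅.
Priya ∩ Teo ∩ Arjun ∩ Divya ∩ Tara ∩ Noa ∩ Nadia: ∅.
There is no time when everyone is free.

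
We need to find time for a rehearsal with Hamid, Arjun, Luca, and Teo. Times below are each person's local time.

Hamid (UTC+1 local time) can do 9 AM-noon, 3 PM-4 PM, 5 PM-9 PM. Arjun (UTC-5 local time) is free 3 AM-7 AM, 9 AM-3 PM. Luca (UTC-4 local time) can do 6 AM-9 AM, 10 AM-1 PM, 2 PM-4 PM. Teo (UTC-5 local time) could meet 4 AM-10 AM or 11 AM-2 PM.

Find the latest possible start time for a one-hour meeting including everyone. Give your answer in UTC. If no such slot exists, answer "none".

18:00

Hamid in UTC: 08:00-11:00, 14:00-15:00, 16:00-20:00 (subtract 1h to convert from UTC+1).
Arjun in UTC: 08:00-12:00, 14:00-20:00 (add 5h to convert from UTC-5).
Luca in UTC: 10:00-13:00, 14:00-17:00, 18:00-20:00 (add 4h to convert from UTC-4).
Teo in UTC: 09:00-15:00, 16:00-19:00 (add 5h to convert from UTC-5).
Hamid ∩ Arjun: 08:00-11:00, 14:00-15:00, 16:00-20:00.
Hamid ∩ Arjun ∩ Luca: 10:00-11:00, 14:00-15:00, 16:00-17:00, 18:00-20:00.
Hamid ∩ Arjun ∩ Luca ∩ Teo: 10:00-11:00, 14:00-15:00, 16:00-17:00, 18:00-19:00.
The last common window of at least 60 minutes is 18:00-19:00; a 60-minute meeting can start as late as 18:00 and still end by 19:00.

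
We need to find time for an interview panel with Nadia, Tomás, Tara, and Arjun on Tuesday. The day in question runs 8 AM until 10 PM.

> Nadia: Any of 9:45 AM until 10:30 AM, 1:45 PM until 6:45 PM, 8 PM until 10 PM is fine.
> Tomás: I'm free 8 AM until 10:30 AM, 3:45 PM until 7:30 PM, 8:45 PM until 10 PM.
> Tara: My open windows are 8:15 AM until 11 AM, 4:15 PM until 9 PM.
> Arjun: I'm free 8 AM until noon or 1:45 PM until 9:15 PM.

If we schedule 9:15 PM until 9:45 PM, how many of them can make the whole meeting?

2

Nadia and Tomás can make the full 21:15-21:45 slot — that's 2.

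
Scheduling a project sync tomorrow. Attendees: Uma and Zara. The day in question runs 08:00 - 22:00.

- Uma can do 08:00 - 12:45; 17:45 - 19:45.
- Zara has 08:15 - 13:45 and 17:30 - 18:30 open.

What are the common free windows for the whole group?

08:15-12:45, 17:45-18:30

Uma ∩ Zara: 08:15-12:45, 17:45-18:30.
Those are the intersection windows.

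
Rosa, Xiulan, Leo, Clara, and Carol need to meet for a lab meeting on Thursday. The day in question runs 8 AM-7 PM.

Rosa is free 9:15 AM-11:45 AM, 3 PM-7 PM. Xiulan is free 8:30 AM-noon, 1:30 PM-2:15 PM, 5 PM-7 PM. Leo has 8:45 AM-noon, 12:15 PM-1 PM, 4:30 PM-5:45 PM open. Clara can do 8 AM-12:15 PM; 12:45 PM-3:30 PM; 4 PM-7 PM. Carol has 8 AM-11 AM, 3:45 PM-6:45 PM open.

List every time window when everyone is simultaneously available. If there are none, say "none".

Rosa ∩ Xiulan: 09:15-11:45, 17:00-19:00.
Rosa ∩ Xiulan ∩ Leo: 09:15-11:45, 17:00-17:45.
Rosa ∩ Xiulan ∩ Leo ∩ Clara: 09:15-11:45, 17:00-17:45.
Rosa ∩ Xiulan ∩ Leo ∩ Clara ∩ Carol: 09:15-11:00, 17:00-17:45.

09:15-11:00, 17:00-17:45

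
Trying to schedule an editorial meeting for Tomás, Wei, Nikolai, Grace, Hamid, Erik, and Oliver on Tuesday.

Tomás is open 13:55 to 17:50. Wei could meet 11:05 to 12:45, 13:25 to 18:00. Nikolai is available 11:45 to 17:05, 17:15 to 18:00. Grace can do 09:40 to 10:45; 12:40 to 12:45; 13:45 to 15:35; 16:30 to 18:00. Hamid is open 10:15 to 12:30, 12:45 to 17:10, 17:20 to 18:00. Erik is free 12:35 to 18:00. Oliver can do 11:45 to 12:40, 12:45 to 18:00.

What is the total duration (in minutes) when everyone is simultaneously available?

165

Tomás ∩ Wei: 13:55-17:50.
Tomás ∩ Wei ∩ Nikolai: 13:55-17:05, 17:15-17:50.
Tomás ∩ Wei ∩ Nikolai ∩ Grace: 13:55-15:35, 16:30-17:05, 17:15-17:50.
Tomás ∩ Wei ∩ Nikolai ∩ Grace ∩ Hamid: 13:55-15:35, 16:30-17:05, 17:20-17:50.
Tomás ∩ Wei ∩ Nikolai ∩ Grace ∩ Hamid ∩ Erik: 13:55-15:35, 16:30-17:05, 17:20-17:50.
Tomás ∩ Wei ∩ Nikolai ∩ Grace ∩ Hamid ∩ Erik ∩ Oliver: 13:55-15:35, 16:30-17:05, 17:20-17:50.
Summing the common windows: 100 + 35 + 30 = 165 minutes.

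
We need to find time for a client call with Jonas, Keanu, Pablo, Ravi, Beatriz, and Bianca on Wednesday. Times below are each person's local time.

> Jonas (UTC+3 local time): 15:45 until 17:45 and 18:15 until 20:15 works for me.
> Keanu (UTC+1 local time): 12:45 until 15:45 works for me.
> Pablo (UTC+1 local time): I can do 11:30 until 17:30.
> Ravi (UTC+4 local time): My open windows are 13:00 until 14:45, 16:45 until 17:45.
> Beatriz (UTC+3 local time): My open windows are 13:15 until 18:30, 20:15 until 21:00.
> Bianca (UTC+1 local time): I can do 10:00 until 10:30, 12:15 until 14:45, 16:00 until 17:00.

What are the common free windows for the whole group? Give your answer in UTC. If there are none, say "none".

12:45-13:45

Jonas in UTC: 12:45-14:45, 15:15-17:15 (subtract 3h to convert from UTC+3).
Keanu in UTC: 11:45-14:45 (subtract 1h to convert from UTC+1).
Pablo in UTC: 10:30-16:30 (subtract 1h to convert from UTC+1).
Ravi in UTC: 09:00-10:45, 12:45-13:45 (subtract 4h to convert from UTC+4).
Beatriz in UTC: 10:15-15:30, 17:15-18:00 (subtract 3h to convert from UTC+3).
Bianca in UTC: 09:00-09:30, 11:15-13:45, 15:00-16:00 (subtract 1h to convert from UTC+1).
Jonas ∩ Keanu: 12:45-14:45.
Jonas ∩ Keanu ∩ Pablo: 12:45-14:45.
Jonas ∩ Keanu ∩ Pablo ∩ Ravi: 12:45-13:45.
Jonas ∩ Keanu ∩ Pablo ∩ Ravi ∩ Beatriz: 12:45-13:45.
Jonas ∩ Keanu ∩ Pablo ∩ Ravi ∩ Beatriz ∩ Bianca: 12:45-13:45.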